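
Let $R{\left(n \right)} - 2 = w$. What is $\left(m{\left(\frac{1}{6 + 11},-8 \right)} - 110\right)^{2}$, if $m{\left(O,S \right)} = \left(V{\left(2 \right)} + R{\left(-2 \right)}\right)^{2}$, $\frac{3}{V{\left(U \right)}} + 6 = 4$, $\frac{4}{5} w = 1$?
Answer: $\frac{2927521}{256} \approx 11436.0$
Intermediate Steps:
$w = \frac{5}{4}$ ($w = \frac{5}{4} \cdot 1 = \frac{5}{4} \approx 1.25$)
$R{\left(n \right)} = \frac{13}{4}$ ($R{\left(n \right)} = 2 + \frac{5}{4} = \frac{13}{4}$)
$V{\left(U \right)} = - \frac{3}{2}$ ($V{\left(U \right)} = \frac{3}{-6 + 4} = \frac{3}{-2} = 3 \left(- \frac{1}{2}\right) = - \frac{3}{2}$)
$m{\left(O,S \right)} = \frac{49}{16}$ ($m{\left(O,S \right)} = \left(- \frac{3}{2} + \frac{13}{4}\right)^{2} = \left(\frac{7}{4}\right)^{2} = \frac{49}{16}$)
$\left(m{\left(\frac{1}{6 + 11},-8 \right)} - 110\right)^{2} = \left(\frac{49}{16} - 110\right)^{2} = \left(- \frac{1711}{16}\right)^{2} = \frac{2927521}{256}$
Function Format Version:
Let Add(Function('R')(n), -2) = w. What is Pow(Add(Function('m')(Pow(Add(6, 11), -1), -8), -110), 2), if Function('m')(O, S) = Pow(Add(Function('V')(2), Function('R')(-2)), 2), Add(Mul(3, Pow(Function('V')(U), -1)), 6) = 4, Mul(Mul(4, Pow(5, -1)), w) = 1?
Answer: Rational(2927521, 256) ≈ 11436.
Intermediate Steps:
w = Rational(5, 4) (w = Mul(Rational(5, 4), 1) = Rational(5, 4) ≈ 1.2500)
Function('R')(n) = Rational(13, 4) (Function('R')(n) = Add(2, Rational(5, 4)) = Rational(13, 4))
Function('V')(U) = Rational(-3, 2) (Function('V')(U) = Mul(3, Pow(Add(-6, 4), -1)) = Mul(3, Pow(-2, -1)) = Mul(3, Rational(-1, 2)) = Rational(-3, 2))
Function('m')(O, S) = Rational(49, 16) (Function('m')(O, S) = Pow(Add(Rational(-3, 2), Rational(13, 4)), 2) = Pow(Rational(7, 4), 2) = Rational(49, 16))
Pow(Add(Function('m')(Pow(Add(6, 11), -1), -8), -110), 2) = Pow(Add(Rational(49, 16), -110), 2) = Pow(Rational(-1711, 16), 2) = Rational(2927521, 256)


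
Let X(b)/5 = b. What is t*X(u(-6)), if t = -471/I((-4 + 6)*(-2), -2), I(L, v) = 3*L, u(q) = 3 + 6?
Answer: 7065/4 ≈ 1766.3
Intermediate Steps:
u(q) = 9
X(b) = 5*b
t = 157/4 (t = -471*(-1/(6*(-4 + 6))) = -471/(3*(2*(-2))) = -471/(3*(-4)) = -471/(-12) = -471*(-1/12) = 157/4 ≈ 39.250)
t*X(u(-6)) = 157*(5*9)/4 = (157/4)*45 = 7065/4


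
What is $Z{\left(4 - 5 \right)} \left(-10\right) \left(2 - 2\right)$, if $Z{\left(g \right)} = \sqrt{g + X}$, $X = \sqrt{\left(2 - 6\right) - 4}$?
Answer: $0$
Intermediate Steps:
$X = 2 i \sqrt{2}$ ($X = \sqrt{\left(2 - 6\right) - 4} = \sqrt{-4 - 4} = \sqrt{-8} = 2 i \sqrt{2} \approx 2.8284 i$)
$Z{\left(g \right)} = \sqrt{g + 2 i \sqrt{2}}$
$Z{\left(4 - 5 \right)} \left(-10\right) \left(2 - 2\right) = \sqrt{\left(4 - 5\right) + 2 i \sqrt{2}} \left(-10\right) \left(2 - 2\right) = \sqrt{-1 + 2 i \sqrt{2}} \left(-10\right) 0 = - 10 \sqrt{-1 + 2 i \sqrt{2}} \cdot 0 = 0$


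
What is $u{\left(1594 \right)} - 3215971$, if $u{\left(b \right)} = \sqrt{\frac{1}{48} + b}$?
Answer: $-3215971 + \frac{\sqrt{229539}}{12} \approx -3.2159 \cdot 10^{6}$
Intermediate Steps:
$u{\left(b \right)} = \sqrt{\frac{1}{48} + b}$
$u{\left(1594 \right)} - 3215971 = \frac{\sqrt{3 + 144 \cdot 1594}}{12} - 3215971 = \frac{\sqrt{3 + 229536}}{12} - 3215971 = \frac{\sqrt{229539}}{12} - 3215971 = -3215971 + \frac{\sqrt{229539}}{12}$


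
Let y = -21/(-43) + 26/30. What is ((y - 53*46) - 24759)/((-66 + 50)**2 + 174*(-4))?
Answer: 17541191/283800 ≈ 61.808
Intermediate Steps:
y = 874/645 (y = -21*(-1/43) + 26*(1/30) = 21/43 + 13/15 = 874/645 ≈ 1.3550)
((y - 53*46) - 24759)/((-66 + 50)**2 + 174*(-4)) = ((874/645 - 53*46) - 24759)/((-66 + 50)**2 + 174*(-4)) = ((874/645 - 2438) - 24759)/((-16)**2 - 696) = (-1571636/645 - 24759)/(256 - 696) = -17541191/645/(-440) = -17541191/645*(-1/440) = 17541191/283800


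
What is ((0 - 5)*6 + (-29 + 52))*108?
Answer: -756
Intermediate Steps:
((0 - 5)*6 + (-29 + 52))*108 = (-5*6 + 23)*108 = (-30 + 23)*108 = -7*108 = -756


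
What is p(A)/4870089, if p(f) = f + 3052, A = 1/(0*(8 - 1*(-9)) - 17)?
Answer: 51883/82791513 ≈ 0.00062667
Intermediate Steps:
A = -1/17 (A = 1/(0*(8 + 9) - 17) = 1/(0*17 - 17) = 1/(0 - 17) = 1/(-17) = -1/17 ≈ -0.058824)
p(f) = 3052 + f
p(A)/4870089 = (3052 - 1/17)/4870089 = (51883/17)*(1/4870089) = 51883/82791513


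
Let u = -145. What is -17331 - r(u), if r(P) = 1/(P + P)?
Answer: -5025989/290 ≈ -17331.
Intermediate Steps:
r(P) = 1/(2*P)
-17331 - r(u) = -17331 - 1/(2*(-145)) = -17331 - (-1)/(2*145) = -17331 - 1*(-1/290) = -17331 + 1/290 = -5025989/290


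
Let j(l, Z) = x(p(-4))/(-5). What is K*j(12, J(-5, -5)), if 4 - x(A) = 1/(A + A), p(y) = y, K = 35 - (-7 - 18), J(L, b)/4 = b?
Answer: -99/2 ≈ -49.500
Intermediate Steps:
J(L, b) = 4*b
K = 60 (K = 35 - 1*(-25) = 35 + 25 = 60)
x(A) = 4 - 1/(2*A) (x(A) = 4 - 1/(A + A) = 4 - 1/(2*A))
j(l, Z) = -33/40 (j(l, Z) = (4 - 1/2/(-4))/(-5) = (4 - 1/2*(-1/4))*(-1/5) = (4 + 1/8)*(-1/5) = (33/8)*(-1/5) = -33/40)
K*j(12, J(-5, -5)) = 60*(-33/40) = -99/2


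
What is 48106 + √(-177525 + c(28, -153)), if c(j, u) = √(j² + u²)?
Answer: 48106 + √(-177525 + √24193) ≈ 48106.0 + 421.15*I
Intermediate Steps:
48106 + √(-177525 + c(28, -153)) = 48106 + √(-177525 + √(28² + (-153)²)) = 48106 + √(-177525 + √(784 + 23409)) = 48106 + √(-177525 + √24193)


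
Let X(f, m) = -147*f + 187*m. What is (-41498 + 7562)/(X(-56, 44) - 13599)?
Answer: -33936/2861 ≈ -11.862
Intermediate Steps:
(-41498 + 7562)/(X(-56, 44) - 13599) = (-41498 + 7562)/((-147*(-56) + 187*44) - 13599) = -33936/((8232 + 8228) - 13599) = -33936/(16460 - 13599) = -33936/2861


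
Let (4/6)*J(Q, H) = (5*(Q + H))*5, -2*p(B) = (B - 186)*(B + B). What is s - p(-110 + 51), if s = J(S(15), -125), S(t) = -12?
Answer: 18635/2 ≈ 9317.5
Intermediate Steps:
p(B) = -B*(-186 + B) (p(B) = -(B - 186)*(B + B)/2 = -(-186 + B)*2*B/2 = -B*(-186 + B))
J(Q, H) = 75*H/2 + 75*Q/2 (J(Q, H) = 3*((5*(Q + H))*5)/2 = 3*((5*(H + Q))*5)/2 = 3*((5*H + 5*Q)*5)/2 = 3*(25*H + 25*Q)/2 = 75*H/2 + 75*Q/2)
s = -10275/2 (s = (75/2)*(-125) + (75/2)*(-12) = -9375/2 - 450 = -10275/2 ≈ -5137.5)
s - p(-110 + 51) = -10275/2 - (-110 + 51)*(186 - (-110 + 51)) = -10275/2 - (-59)*(186 - 1*(-59)) = -10275/2 - (-59)*(186 + 59) = -10275/2 - (-59)*245 = -10275/2 - 1*(-14455) = -10275/2 + 14455 = 18635/2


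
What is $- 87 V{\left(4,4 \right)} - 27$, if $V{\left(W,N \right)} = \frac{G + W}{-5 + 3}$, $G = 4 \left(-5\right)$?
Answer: $-723$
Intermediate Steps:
$G = -20$
$V{\left(W,N \right)} = 10 - \frac{W}{2}$ ($V{\left(W,N \right)} = \frac{-20 + W}{-5 + 3} = \frac{-20 + W}{-2} = \left(-20 + W\right) \left(- \frac{1}{2}\right) = 10 - \frac{W}{2}$)
$- 87 V{\left(4,4 \right)} - 27 = - 87 \left(10 - 2\right) - 27 = \left(-87\right) 8 - 27 = -696 - 27 = -723$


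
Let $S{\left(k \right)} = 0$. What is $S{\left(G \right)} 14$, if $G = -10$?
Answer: $0$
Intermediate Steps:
$S{\left(G \right)} 14 = 0 \cdot 14 = 0$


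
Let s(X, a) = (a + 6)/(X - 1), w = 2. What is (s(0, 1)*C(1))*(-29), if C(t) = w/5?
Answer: 406/5 ≈ 81.200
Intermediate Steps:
s(X, a) = (6 + a)/(-1 + X)
C(t) = ⅖ (C(t) = 2/5 = 2*(⅕) = ⅖)
(s(0, 1)*C(1))*(-29) = (((6 + 1)/(-1 + 0))*(⅖))*(-29) = ((7/(-1))*(⅖))*(-29) = (-1*7*(⅖))*(-29) = -7*⅖*(-29) = -14/5*(-29) = 406/5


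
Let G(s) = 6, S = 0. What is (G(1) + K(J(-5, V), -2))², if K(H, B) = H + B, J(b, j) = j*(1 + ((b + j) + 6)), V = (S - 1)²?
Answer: 49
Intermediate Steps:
V = 1 (V = (0 - 1)² = (-1)² = 1)
J(b, j) = j*(7 + b + j) (J(b, j) = j*(1 + (6 + b + j)) = j*(7 + b + j))
K(H, B) = B + H
(G(1) + K(J(-5, V), -2))² = (6 + (-2 + 1*(7 - 5 + 1)))² = (6 + (-2 + 1*3))² = (6 + (-2 + 3))² = (6 + 1)² = 7² = 49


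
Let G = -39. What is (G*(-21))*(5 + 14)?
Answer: 15561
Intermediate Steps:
(G*(-21))*(5 + 14) = (-39*(-21))*(5 + 14) = 819*19 = 15561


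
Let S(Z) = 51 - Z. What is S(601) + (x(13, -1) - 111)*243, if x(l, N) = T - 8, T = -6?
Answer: -30925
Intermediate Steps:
x(l, N) = -14 (x(l, N) = -6 - 8 = -14)
S(601) + (x(13, -1) - 111)*243 = (51 - 1*601) + (-14 - 111)*243 = (51 - 601) - 125*243 = -550 - 30375 = -30925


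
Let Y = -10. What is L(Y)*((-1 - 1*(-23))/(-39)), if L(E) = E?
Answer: 220/39 ≈ 5.6410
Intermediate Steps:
L(Y)*((-1 - 1*(-23))/(-39)) = -10*(-1 - 1*(-23))/(-39) = -10*(-1 + 23)*(-1)/39 = -220*(-1)/39 = -10*(-22/39) = 220/39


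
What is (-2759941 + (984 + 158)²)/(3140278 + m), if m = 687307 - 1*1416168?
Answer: -1455777/2411417 ≈ -0.60370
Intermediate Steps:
m = -728861 (m = 687307 - 1416168 = -728861)
(-2759941 + (984 + 158)²)/(3140278 + m) = (-2759941 + (984 + 158)²)/(3140278 - 728861) = (-2759941 + 1142²)/2411417 = (-2759941 + 1304164)*(1/2411417) = -1455777*1/2411417 = -1455777/2411417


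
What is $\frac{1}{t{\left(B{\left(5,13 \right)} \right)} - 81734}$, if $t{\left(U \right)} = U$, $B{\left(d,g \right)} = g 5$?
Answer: $- \frac{1}{81669} \approx -1.2245 \cdot 10^{-5}$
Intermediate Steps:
$B{\left(d,g \right)} = 5 g$
$\frac{1}{t{\left(B{\left(5,13 \right)} \right)} - 81734} = \frac{1}{5 \cdot 13 - 81734} = \frac{1}{65 - 81734} = \frac{1}{-81669} = - \frac{1}{81669}$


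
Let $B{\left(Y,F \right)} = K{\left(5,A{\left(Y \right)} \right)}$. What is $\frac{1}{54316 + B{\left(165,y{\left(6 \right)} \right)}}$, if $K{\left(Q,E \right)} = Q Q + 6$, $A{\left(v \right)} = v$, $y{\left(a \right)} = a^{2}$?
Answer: $\frac{1}{54347} \approx 1.84 \cdot 10^{-5}$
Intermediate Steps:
$K{\left(Q,E \right)} = 6 + Q^{2}$ ($K{\left(Q,E \right)} = Q^{2} + 6 = 6 + Q^{2}$)
$B{\left(Y,F \right)} = 31$ ($B{\left(Y,F \right)} = 6 + 5^{2} = 6 + 25 = 31$)
$\frac{1}{54316 + B{\left(165,y{\left(6 \right)} \right)}} = \frac{1}{54316 + 31} = \frac{1}{54347}$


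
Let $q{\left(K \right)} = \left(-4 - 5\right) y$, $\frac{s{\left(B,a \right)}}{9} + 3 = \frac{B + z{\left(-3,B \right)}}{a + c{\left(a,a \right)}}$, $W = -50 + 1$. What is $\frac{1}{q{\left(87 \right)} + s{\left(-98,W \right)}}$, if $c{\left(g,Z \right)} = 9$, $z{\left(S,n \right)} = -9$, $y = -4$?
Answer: $\frac{40}{1323} \approx 0.030234$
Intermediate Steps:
$W = -49$
$s{\left(B,a \right)} = -27 + \frac{9 \left(-9 + B\right)}{9 + a}$ ($s{\left(B,a \right)} = -27 + 9 \frac{B - 9}{a + 9} = -27 + 9 \frac{-9 + B}{9 + a} = -27 + \frac{9 \left(-9 + B\right)}{9 + a}$)
$q{\left(K \right)} = 36$ ($q{\left(K \right)} = \left(-4 - 5\right) \left(-4\right) = \left(-9\right) \left(-4\right) = 36$)
$\frac{1}{q{\left(87 \right)} + s{\left(-98,W \right)}} = \frac{1}{36 + \frac{9 \left(-36 - 98 - -147\right)}{9 - 49}} = \frac{1}{36 + \frac{9 \left(-36 - 98 + 147\right)}{-40}} = \frac{1}{36 + 9 \left(- \frac{1}{40}\right) 13} = \frac{1}{36 - \frac{117}{40}} = \frac{1}{\frac{1323}{40}} = \frac{40}{1323}$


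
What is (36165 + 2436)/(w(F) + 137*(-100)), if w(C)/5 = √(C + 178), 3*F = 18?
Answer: -1762779/625618 - 12867*√46/6256180 ≈ -2.8316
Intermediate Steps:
F = 6 (F = (⅓)*18 = 6)
w(C) = 5*√(178 + C) (w(C) = 5*√(C + 178) = 5*√(178 + C))
(36165 + 2436)/(w(F) + 137*(-100)) = (36165 + 2436)/(5*√(178 + 6) + 137*(-100)) = 38601/(5*√184 - 13700) = 38601/(5*(2*√46) - 13700) = 38601/(10*√46 - 13700) = 38601/(-13700 + 10*√46)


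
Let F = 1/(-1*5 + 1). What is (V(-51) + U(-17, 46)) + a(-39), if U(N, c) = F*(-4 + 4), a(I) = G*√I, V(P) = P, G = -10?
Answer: -51 - 10*I*√39 ≈ -51.0 - 62.45*I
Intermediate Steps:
F = -¼ (F = 1/(-5 + 1) = 1/(-4) = -¼ ≈ -0.25000)
a(I) = -10*√I
U(N, c) = 0 (U(N, c) = -(-4 + 4)/4 = -¼*0 = 0)
(V(-51) + U(-17, 46)) + a(-39) = (-51 + 0) - 10*I*√39 = -51 - 10*I*√39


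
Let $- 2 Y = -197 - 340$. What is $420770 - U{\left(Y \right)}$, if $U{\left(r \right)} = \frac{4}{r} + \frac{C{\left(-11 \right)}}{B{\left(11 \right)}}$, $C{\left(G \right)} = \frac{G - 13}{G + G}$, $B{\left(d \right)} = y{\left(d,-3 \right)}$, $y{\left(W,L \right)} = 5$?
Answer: $\frac{12427435066}{29535} \approx 4.2077 \cdot 10^{5}$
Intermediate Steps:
$Y = \frac{537}{2}$ ($Y = - \frac{-197 - 340}{2} = \left(- \frac{1}{2}\right) \left(-537\right) = \frac{537}{2} \approx 268.5$)
$B{\left(d \right)} = 5$
$C{\left(G \right)} = \frac{-13 + G}{2 G}$
$U{\left(r \right)} = \frac{12}{55} + \frac{4}{r}$ ($U{\left(r \right)} = \frac{4}{r} + \frac{\frac{1}{2} \frac{1}{-11} \left(-13 - 11\right)}{5} = \frac{4}{r} + \frac{1}{2} \left(- \frac{1}{11}\right) \left(-24\right) \frac{1}{5} = \frac{4}{r} + \frac{12}{11} \cdot \frac{1}{5} = \frac{4}{r} + \frac{12}{55} = \frac{12}{55} + \frac{4}{r}$)
$420770 - U{\left(Y \right)} = 420770 - \left(\frac{12}{55} + \frac{4}{\frac{537}{2}}\right) = 420770 - \left(\frac{12}{55} + 4 \cdot \frac{2}{537}\right) = 420770 - \left(\frac{12}{55} + \frac{8}{537}\right) = 420770 - \frac{6884}{29535} = \frac{12427435066}{29535}$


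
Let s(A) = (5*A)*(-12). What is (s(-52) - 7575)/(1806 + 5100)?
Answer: -1485/2302 ≈ -0.64509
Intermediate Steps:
s(A) = -60*A
(s(-52) - 7575)/(1806 + 5100) = (-60*(-52) - 7575)/(1806 + 5100) = (3120 - 7575)/6906 = -4455*1/6906 = -1485/2302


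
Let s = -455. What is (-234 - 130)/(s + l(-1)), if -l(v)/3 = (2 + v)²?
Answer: 182/229 ≈ 0.79476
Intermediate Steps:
l(v) = -3*(2 + v)²
(-234 - 130)/(s + l(-1)) = (-234 - 130)/(-455 - 3*(2 - 1)²) = -364/(-455 - 3*1²) = -364/(-455 - 3*1) = -364/(-455 - 3) = -364/(-458) = -364*(-1/458) = 182/229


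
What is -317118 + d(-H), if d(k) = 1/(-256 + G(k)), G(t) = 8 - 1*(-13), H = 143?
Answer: -74522731/235 ≈ -3.1712e+5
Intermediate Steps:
G(t) = 21 (G(t) = 8 + 13 = 21)
d(k) = -1/235 (d(k) = 1/(-256 + 21) = 1/(-235) = -1/235)
-317118 + d(-H) = -317118 - 1/235 = -74522731/235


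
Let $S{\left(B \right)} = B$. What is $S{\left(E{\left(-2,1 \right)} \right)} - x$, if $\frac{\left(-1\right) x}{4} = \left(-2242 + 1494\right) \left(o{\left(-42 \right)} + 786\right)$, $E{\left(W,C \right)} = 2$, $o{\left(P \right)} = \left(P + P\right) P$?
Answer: $-12907486$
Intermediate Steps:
$o{\left(P \right)} = 2 P^{2}$ ($o{\left(P \right)} = 2 P P = 2 P^{2}$)
$x = 12907488$ ($x = - 4 \left(-2242 + 1494\right) \left(2 \left(-42\right)^{2} + 786\right) = - 4 \left(- 748 \left(2 \cdot 1764 + 786\right)\right) = - 4 \left(- 748 \left(3528 + 786\right)\right) = - 4 \left(\left(-748\right) 4314\right) = \left(-4\right) \left(-3226872\right) = 12907488$)
$S{\left(E{\left(-2,1 \right)} \right)} - x = 2 - 12907488 = -12907486$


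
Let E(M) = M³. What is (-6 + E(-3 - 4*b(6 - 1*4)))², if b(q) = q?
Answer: 1787569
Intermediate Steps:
(-6 + E(-3 - 4*b(6 - 1*4)))² = (-6 + (-3 - 4*(6 - 1*4))³)² = (-6 + (-3 - 4*(6 - 4))³)² = (-6 + (-3 - 4*2)³)² = (-6 + (-3 - 8)³)² = (-6 + (-11)³)² = (-6 - 1331)² = (-1337)² = 1787569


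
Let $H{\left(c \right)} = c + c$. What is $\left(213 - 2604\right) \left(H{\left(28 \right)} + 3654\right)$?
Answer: $-8870610$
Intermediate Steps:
$H{\left(c \right)} = 2 c$
$\left(213 - 2604\right) \left(H{\left(28 \right)} + 3654\right) = \left(213 - 2604\right) \left(2 \cdot 28 + 3654\right) = - 2391 \left(56 + 3654\right) = \left(-2391\right) 3710 = -8870610$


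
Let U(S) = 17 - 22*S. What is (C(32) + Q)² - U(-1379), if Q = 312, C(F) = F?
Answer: 87981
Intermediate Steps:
(C(32) + Q)² - U(-1379) = (32 + 312)² - (17 - 22*(-1379)) = 344² - (17 + 30338) = 118336 - 1*30355 = 118336 - 30355 = 87981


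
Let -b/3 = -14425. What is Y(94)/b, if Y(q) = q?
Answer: 94/43275 ≈ 0.0021722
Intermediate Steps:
b = 43275 (b = -3*(-14425) = 43275)
Y(94)/b = 94/43275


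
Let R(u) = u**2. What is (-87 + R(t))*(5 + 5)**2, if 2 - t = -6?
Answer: -2300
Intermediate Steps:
t = 8 (t = 2 - 1*(-6) = 2 + 6 = 8)
(-87 + R(t))*(5 + 5)**2 = (-87 + 8**2)*(5 + 5)**2 = (-87 + 64)*10**2 = -23*100 = -2300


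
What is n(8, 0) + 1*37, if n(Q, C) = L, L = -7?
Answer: 30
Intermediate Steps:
n(Q, C) = -7
n(8, 0) + 1*37 = -7 + 1*37 = -7 + 37 = 30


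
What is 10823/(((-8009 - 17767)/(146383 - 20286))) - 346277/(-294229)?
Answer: -401539463931347/7584046704 ≈ -52945.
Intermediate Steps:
10823/(((-8009 - 17767)/(146383 - 20286))) - 346277/(-294229) = 10823/((-25776/126097)) - 346277*(-1/294229) = 10823/((-25776*1/126097)) + 346277/294229 = 10823/(-25776/126097) + 346277/294229 = 10823*(-126097/25776) + 346277/294229 = -1364747831/25776 + 346277/294229 = -401539463931347/7584046704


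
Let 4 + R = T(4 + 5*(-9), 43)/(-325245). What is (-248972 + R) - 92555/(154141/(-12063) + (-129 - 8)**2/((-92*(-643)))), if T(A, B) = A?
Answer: -698572963775357403071/2892063757289505 ≈ -2.4155e+5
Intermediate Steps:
R = -1300939/325245 (R = -4 + (4 + 5*(-9))/(-325245) = -4 + (4 - 45)*(-1/325245) = -4 - 41*(-1/325245) = -4 + 41/325245 = -1300939/325245 ≈ -3.9999)
(-248972 + R) - 92555/(154141/(-12063) + (-129 - 8)**2/((-92*(-643)))) = (-248972 - 1300939/325245) - 92555/(154141/(-12063) + (-129 - 8)**2/((-92*(-643)))) = -80978199079/325245 - 92555/(154141*(-1/12063) + (-137)**2/59156) = -80978199079/325245 - 92555/(-154141/12063 + 18769*(1/59156)) = -80978199079/325245 - 92555/(-154141/12063 + 18769/59156) = -80978199079/325245 - 92555/(-8891954549/713598828) = -80978199079/325245 - 92555*(-713598828/8891954549) = -80978199079/325245 + 66047139525540/8891954549 = -698572963775357403071/2892063757289505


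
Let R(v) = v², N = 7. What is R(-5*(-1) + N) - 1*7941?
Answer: -7797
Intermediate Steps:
R(-5*(-1) + N) - 1*7941 = (-5*(-1) + 7)² - 1*7941 = (5 + 7)² - 7941 = 12² - 7941 = 144 - 7941 = -7797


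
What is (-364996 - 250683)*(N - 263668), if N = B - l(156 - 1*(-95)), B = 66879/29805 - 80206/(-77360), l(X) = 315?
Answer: 12491345936562620309/76857160 ≈ 1.6253e+11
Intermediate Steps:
B = 252143309/76857160 (B = 66879*(1/29805) - 80206*(-1/77360) = 22293/9935 + 40103/38680 = 252143309/76857160 ≈ 3.2807)
N = -23957862091/76857160 (N = 252143309/76857160 - 1*315 = 252143309/76857160 - 315 = -23957862091/76857160 ≈ -311.72)
(-364996 - 250683)*(N - 263668) = (-364996 - 250683)*(-23957862091/76857160 - 263668) = -615679*(-20288731524971/76857160) = 12491345936562620309/76857160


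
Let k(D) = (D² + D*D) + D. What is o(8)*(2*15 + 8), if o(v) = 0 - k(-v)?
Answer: -4560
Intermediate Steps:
k(D) = D + 2*D² (k(D) = (D² + D²) + D = 2*D² + D = D + 2*D²)
o(v) = v*(1 - 2*v) (o(v) = 0 - (-v)*(1 + 2*(-v)) = 0 - (-v)*(1 - 2*v) = 0 - (-1)*v*(1 - 2*v) = 0 + v*(1 - 2*v) = v*(1 - 2*v))
o(8)*(2*15 + 8) = (8*(1 - 2*8))*(2*15 + 8) = (8*(1 - 16))*(30 + 8) = (8*(-15))*38 = -120*38 = -4560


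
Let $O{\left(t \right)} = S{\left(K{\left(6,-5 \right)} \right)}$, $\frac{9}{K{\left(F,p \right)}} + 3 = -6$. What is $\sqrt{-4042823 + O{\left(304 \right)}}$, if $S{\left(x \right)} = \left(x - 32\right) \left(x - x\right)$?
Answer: $i \sqrt{4042823} \approx 2010.7 i$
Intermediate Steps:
$K{\left(F,p \right)} = -1$ ($K{\left(F,p \right)} = \frac{9}{-3 - 6} = \frac{9}{-9} = 9 \left(- \frac{1}{9}\right) = -1$)
$S{\left(x \right)} = 0$ ($S{\left(x \right)} = \left(-32 + x\right) 0 = 0$)
$O{\left(t \right)} = 0$
$\sqrt{-4042823 + O{\left(304 \right)}} = \sqrt{-4042823 + 0} = \sqrt{-4042823} = i \sqrt{4042823}$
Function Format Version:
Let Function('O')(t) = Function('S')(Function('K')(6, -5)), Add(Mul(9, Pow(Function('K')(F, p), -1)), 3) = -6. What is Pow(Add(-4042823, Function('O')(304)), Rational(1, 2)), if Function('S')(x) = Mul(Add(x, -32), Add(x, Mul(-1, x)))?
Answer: Mul(I, Pow(4042823, Rational(1, 2))) ≈ Mul(2010.7, I)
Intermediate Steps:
Function('K')(F, p) = -1 (Function('K')(F, p) = Mul(9, Pow(Add(-3, -6), -1)) = Mul(9, Pow(-9, -1)) = Mul(9, Rational(-1, 9)) = -1)
Function('S')(x) = 0 (Function('S')(x) = Mul(Add(-32, x), 0) = 0)
Function('O')(t) = 0
Pow(Add(-4042823, Function('O')(304)), Rational(1, 2)) = Pow(Add(-4042823, 0), Rational(1, 2)) = Pow(-4042823, Rational(1, 2)) = Mul(I, Pow(4042823, Rational(1, 2)))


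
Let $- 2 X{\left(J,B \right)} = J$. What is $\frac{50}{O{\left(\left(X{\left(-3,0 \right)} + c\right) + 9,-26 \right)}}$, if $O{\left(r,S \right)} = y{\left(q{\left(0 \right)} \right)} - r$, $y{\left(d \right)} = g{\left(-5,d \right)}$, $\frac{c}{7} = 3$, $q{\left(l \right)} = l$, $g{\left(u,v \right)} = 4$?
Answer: $- \frac{20}{11} \approx -1.8182$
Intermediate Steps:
$X{\left(J,B \right)} = - \frac{J}{2}$
$c = 21$ ($c = 7 \cdot 3 = 21$)
$y{\left(d \right)} = 4$
$O{\left(r,S \right)} = 4 - r$
$\frac{50}{O{\left(\left(X{\left(-3,0 \right)} + c\right) + 9,-26 \right)}} = \frac{50}{4 - \left(\left(\left(- \frac{1}{2}\right) \left(-3\right) + 21\right) + 9\right)} = \frac{50}{4 - \left(\left(\frac{3}{2} + 21\right) + 9\right)} = \frac{50}{4 - \left(\frac{45}{2} + 9\right)} = \frac{50}{4 - \frac{63}{2}} = \frac{50}{- \frac{55}{2}} = 50 \left(- \frac{2}{55}\right) = - \frac{20}{11}$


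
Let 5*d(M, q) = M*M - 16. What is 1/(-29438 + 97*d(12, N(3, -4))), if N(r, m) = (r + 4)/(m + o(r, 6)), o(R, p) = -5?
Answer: -5/134774 ≈ -3.7099e-5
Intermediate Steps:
N(r, m) = (4 + r)/(-5 + m) (N(r, m) = (r + 4)/(m - 5) = (4 + r)/(-5 + m))
d(M, q) = -16/5 + M²/5 (d(M, q) = (M*M - 16)/5 = (M² - 16)/5 = (-16 + M²)/5 = -16/5 + M²/5)
1/(-29438 + 97*d(12, N(3, -4))) = 1/(-29438 + 97*(-16/5 + (⅕)*12²)) = 1/(-29438 + 97*(-16/5 + (⅕)*144)) = 1/(-29438 + 97*(-16/5 + 144/5)) = 1/(-29438 + 97*(128/5)) = 1/(-29438 + 12416/5) = 1/(-134774/5) = -5/134774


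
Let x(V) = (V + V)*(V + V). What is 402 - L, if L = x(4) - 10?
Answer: 348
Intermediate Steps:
x(V) = 4*V² (x(V) = (2*V)*(2*V) = 4*V²)
L = 54 (L = 4*4² - 10 = 4*16 - 10 = 64 - 10 = 54)
402 - L = 402 - 1*54 = 402 - 54 = 348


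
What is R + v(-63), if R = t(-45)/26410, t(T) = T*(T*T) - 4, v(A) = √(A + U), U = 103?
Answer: -91129/26410 + 2*√10 ≈ 2.8740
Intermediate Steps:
v(A) = √(103 + A) (v(A) = √(A + 103) = √(103 + A))
t(T) = -4 + T³ (t(T) = T*T² - 4 = T³ - 4 = -4 + T³)
R = -91129/26410 (R = (-4 + (-45)³)/26410 = (-4 - 91125)*(1/26410) = -91129*1/26410 = -91129/26410 ≈ -3.4506)
R + v(-63) = -91129/26410 + √(103 - 63) = -91129/26410 + √40 = -91129/26410 + 2*√10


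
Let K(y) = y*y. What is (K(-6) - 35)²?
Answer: 1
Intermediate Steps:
K(y) = y²
(K(-6) - 35)² = ((-6)² - 35)² = (36 - 35)² = 1² = 1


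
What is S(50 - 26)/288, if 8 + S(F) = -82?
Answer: -5/16 ≈ -0.31250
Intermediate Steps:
S(F) = -90 (S(F) = -8 - 82 = -90)
S(50 - 26)/288 = -90/288 = -90*1/288 = -5/16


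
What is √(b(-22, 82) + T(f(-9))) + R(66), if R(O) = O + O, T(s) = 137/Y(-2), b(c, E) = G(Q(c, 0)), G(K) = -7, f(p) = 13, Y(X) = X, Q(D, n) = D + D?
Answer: 132 + I*√302/2 ≈ 132.0 + 8.6891*I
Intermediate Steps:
Q(D, n) = 2*D
b(c, E) = -7
T(s) = -137/2 (T(s) = 137/(-2) = 137*(-½) = -137/2)
R(O) = 2*O
√(b(-22, 82) + T(f(-9))) + R(66) = √(-7 - 137/2) + 2*66 = √(-151/2) + 132 = I*√302/2 + 132 = 132 + I*√302/2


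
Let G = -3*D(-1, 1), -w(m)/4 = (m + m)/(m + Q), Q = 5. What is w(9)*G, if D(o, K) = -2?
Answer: -216/7 ≈ -30.857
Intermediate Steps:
w(m) = -8*m/(5 + m) (w(m) = -4*(m + m)/(m + 5) = -4*2*m/(5 + m) = -8*m/(5 + m))
G = 6 (G = -3*(-2) = 6)
w(9)*G = -8*9/(5 + 9)*6 = -8*9/14*6 = -8*9*1/14*6 = -36/7*6 = -216/7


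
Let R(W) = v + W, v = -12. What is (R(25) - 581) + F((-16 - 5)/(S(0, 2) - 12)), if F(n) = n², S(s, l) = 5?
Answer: -559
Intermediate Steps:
R(W) = -12 + W
(R(25) - 581) + F((-16 - 5)/(S(0, 2) - 12)) = ((-12 + 25) - 581) + ((-16 - 5)/(5 - 12))² = (13 - 581) + (-21/(-7))² = -568 + (-21*(-⅐))² = -568 + 3² = -568 + 9 = -559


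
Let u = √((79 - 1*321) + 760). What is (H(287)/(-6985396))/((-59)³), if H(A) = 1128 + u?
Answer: 282/358663411271 + √518/1434653645084 ≈ 8.0212e-10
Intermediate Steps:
u = √518 (u = √((79 - 321) + 760) = √(-242 + 760) = √518 ≈ 22.760)
H(A) = 1128 + √518
(H(287)/(-6985396))/((-59)³) = ((1128 + √518)/(-6985396))/((-59)³) = ((1128 + √518)*(-1/6985396))/(-205379) = (-282/1746349 - √518/6985396)*(-1/205379) = 282/358663411271 + √518/1434653645084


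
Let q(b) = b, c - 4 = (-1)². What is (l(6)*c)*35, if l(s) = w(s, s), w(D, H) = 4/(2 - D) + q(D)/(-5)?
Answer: -385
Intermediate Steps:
c = 5 (c = 4 + (-1)² = 4 + 1 = 5)
w(D, H) = 4/(2 - D) - D/5 (w(D, H) = 4/(2 - D) + D/(-5) = 4/(2 - D) + D*(-⅕) = 4/(2 - D) - D/5)
l(s) = (-20 - s² + 2*s)/(5*(-2 + s))
(l(6)*c)*35 = (((-20 - 1*6² + 2*6)/(5*(-2 + 6)))*5)*35 = (((⅕)*(-20 - 1*36 + 12)/4)*5)*35 = (((⅕)*(¼)*(-20 - 36 + 12))*5)*35 = (((⅕)*(¼)*(-44))*5)*35 = -11/5*5*35 = -11*35 = -385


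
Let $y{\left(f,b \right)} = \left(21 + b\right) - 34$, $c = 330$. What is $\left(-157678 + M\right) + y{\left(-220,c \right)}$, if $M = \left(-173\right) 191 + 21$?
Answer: $-190383$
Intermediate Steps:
$y{\left(f,b \right)} = -13 + b$
$M = -33022$ ($M = -33043 + 21 = -33022$)
$\left(-157678 + M\right) + y{\left(-220,c \right)} = \left(-157678 - 33022\right) + \left(-13 + 330\right) = -190700 + 317 = -190383$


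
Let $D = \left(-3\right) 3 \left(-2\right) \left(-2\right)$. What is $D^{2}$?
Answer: $1296$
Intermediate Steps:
$D = -36$ ($D = \left(-9\right) \left(-2\right) \left(-2\right) = 18 \left(-2\right) = -36$)
$D^{2} = \left(-36\right)^{2} = 1296$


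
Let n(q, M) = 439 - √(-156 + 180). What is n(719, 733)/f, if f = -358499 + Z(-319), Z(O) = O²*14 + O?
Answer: 439/1065836 - √6/532918 ≈ 0.00040729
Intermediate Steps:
n(q, M) = 439 - 2*√6 (n(q, M) = 439 - √24 = 439 - 2*√6)
Z(O) = O + 14*O² (Z(O) = 14*O² + O = O + 14*O²)
f = 1065836 (f = -358499 - 319*(1 + 14*(-319)) = -358499 - 319*(1 - 4466) = -358499 - 319*(-4465) = -358499 + 1424335 = 1065836)
n(719, 733)/f = (439 - 2*√6)/1065836 = (439 - 2*√6)*(1/1065836) = 439/1065836 - √6/532918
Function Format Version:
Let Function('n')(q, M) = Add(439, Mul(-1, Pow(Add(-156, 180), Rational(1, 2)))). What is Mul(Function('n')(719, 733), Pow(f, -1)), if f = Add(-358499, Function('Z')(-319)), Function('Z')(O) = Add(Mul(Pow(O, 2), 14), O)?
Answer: Add(Rational(439, 1065836), Mul(Rational(-1, 532918), Pow(6, Rational(1, 2)))) ≈ 0.00040729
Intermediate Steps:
Function('n')(q, M) = Add(439, Mul(-2, Pow(6, Rational(1, 2)))) (Function('n')(q, M) = Add(439, Mul(-1, Pow(24, Rational(1, 2)))) = Add(439, Mul(-1, Mul(2, Pow(6, Rational(1, 2))))) = Add(439, Mul(-2, Pow(6, Rational(1, 2)))))
Function('Z')(O) = Add(O, Mul(14, Pow(O, 2))) (Function('Z')(O) = Add(Mul(14, Pow(O, 2)), O) = Add(O, Mul(14, Pow(O, 2))))
f = 1065836 (f = Add(-358499, Mul(-319, Add(1, Mul(14, -319)))) = Add(-358499, Mul(-319, Add(1, -4466))) = Add(-358499, Mul(-319, -4465)) = Add(-358499, 1424335) = 1065836)
Mul(Function('n')(719, 733), Pow(f, -1)) = Mul(Add(439, Mul(-2, Pow(6, Rational(1, 2)))), Pow(1065836, -1)) = Mul(Add(439, Mul(-2, Pow(6, Rational(1, 2)))), Rational(1, 1065836)) = Add(Rational(439, 1065836), Mul(Rational(-1, 532918), Pow(6, Rational(1, 2))))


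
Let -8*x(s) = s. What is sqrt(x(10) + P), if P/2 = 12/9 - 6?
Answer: I*sqrt(381)/6 ≈ 3.2532*I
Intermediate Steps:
x(s) = -s/8
P = -28/3 (P = 2*(12/9 - 6) = 2*((1/9)*12 - 6) = 2*(4/3 - 6) = 2*(-14/3) = -28/3 ≈ -9.3333)
sqrt(x(10) + P) = sqrt(-1/8*10 - 28/3) = sqrt(-5/4 - 28/3) = sqrt(-127/12) = I*sqrt(381)/6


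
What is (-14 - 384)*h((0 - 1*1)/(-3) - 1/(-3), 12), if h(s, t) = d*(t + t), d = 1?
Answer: -9552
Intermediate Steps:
h(s, t) = 2*t (h(s, t) = 1*(t + t) = 1*(2*t) = 2*t)
(-14 - 384)*h((0 - 1*1)/(-3) - 1/(-3), 12) = (-14 - 384)*(2*12) = -398*24 = -9552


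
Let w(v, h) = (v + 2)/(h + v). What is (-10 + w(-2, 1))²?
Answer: 100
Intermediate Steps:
w(v, h) = (2 + v)/(h + v)
(-10 + w(-2, 1))² = (-10 + (2 - 2)/(1 - 2))² = (-10 + 0/(-1))² = (-10 - 1*0)² = (-10 + 0)² = (-10)² = 100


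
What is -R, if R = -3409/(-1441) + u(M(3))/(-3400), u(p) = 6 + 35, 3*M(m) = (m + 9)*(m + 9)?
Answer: -11531519/4899400 ≈ -2.3537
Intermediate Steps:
M(m) = (9 + m)²/3 (M(m) = ((m + 9)*(m + 9))/3 = ((9 + m)*(9 + m))/3 = (9 + m)²/3)
u(p) = 41
R = 11531519/4899400 (R = -3409/(-1441) + 41/(-3400) = -3409*(-1/1441) + 41*(-1/3400) = 3409/1441 - 41/3400 = 11531519/4899400 ≈ 2.3537)
-R = -1*11531519/4899400 = -11531519/4899400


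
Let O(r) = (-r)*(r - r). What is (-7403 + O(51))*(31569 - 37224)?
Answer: 41863965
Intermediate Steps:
O(r) = 0 (O(r) = -r*0 = 0)
(-7403 + O(51))*(31569 - 37224) = (-7403 + 0)*(31569 - 37224) = -7403*(-5655) = 41863965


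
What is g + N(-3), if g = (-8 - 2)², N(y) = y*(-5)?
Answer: 115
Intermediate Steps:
N(y) = -5*y
g = 100 (g = (-10)² = 100)
g + N(-3) = 100 - 5*(-3) = 100 + 15 = 115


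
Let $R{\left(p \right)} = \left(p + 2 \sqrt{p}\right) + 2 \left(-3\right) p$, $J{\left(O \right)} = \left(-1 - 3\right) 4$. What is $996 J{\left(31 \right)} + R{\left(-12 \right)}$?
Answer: $-15876 + 4 i \sqrt{3} \approx -15876.0 + 6.9282 i$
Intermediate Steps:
$J{\left(O \right)} = -16$ ($J{\left(O \right)} = \left(-4\right) 4 = -16$)
$R{\left(p \right)} = - 5 p + 2 \sqrt{p}$ ($R{\left(p \right)} = \left(p + 2 \sqrt{p}\right) - 6 p = - 5 p + 2 \sqrt{p}$)
$996 J{\left(31 \right)} + R{\left(-12 \right)} = 996 \left(-16\right) + \left(\left(-5\right) \left(-12\right) + 2 \sqrt{-12}\right) = -15936 + \left(60 + 2 \cdot 2 i \sqrt{3}\right) = -15936 + \left(60 + 4 i \sqrt{3}\right) = -15876 + 4 i \sqrt{3}$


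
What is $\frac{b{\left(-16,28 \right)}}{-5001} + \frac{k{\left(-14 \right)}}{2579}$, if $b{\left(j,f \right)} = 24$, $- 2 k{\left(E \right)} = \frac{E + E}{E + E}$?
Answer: $- \frac{42931}{8598386} \approx -0.0049929$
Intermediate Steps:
$k{\left(E \right)} = - \frac{1}{2}$ ($k{\left(E \right)} = - \frac{\left(E + E\right) \frac{1}{E + E}}{2} = - \frac{2 E \frac{1}{2 E}}{2} = \left(- \frac{1}{2}\right) 1 = - \frac{1}{2}$)
$\frac{b{\left(-16,28 \right)}}{-5001} + \frac{k{\left(-14 \right)}}{2579} = \frac{24}{-5001} - \frac{1}{2 \cdot 2579} = 24 \left(- \frac{1}{5001}\right) - \frac{1}{5158} = - \frac{8}{1667} - \frac{1}{5158} = - \frac{42931}{8598386}$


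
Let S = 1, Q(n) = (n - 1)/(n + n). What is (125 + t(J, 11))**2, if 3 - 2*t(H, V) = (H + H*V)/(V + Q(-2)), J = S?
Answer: 140256649/8836 ≈ 15873.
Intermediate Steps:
Q(n) = (-1 + n)/(2*n) (Q(n) = (-1 + n)/((2*n)) = (-1 + n)*(1/(2*n)) = (-1 + n)/(2*n))
J = 1
t(H, V) = 3/2 - (H + H*V)/(2*(3/4 + V)) (t(H, V) = 3/2 - (H + H*V)/(2*(V + (1/2)*(-1 - 2)/(-2))) = 3/2 - (H + H*V)/(2*(V + (1/2)*(-1/2)*(-3))) = 3/2 - (H + H*V)/(2*(V + 3/4)) = 3/2 - (H + H*V)/(2*(3/4 + V)))
(125 + t(J, 11))**2 = (125 + (9 - 4*1 + 12*11 - 4*1*11)/(2*(3 + 4*11)))**2 = (125 + (9 - 4 + 132 - 44)/(2*(3 + 44)))**2 = (125 + (1/2)*93/47)**2 = (125 + (1/2)*(1/47)*93)**2 = (125 + 93/94)**2 = (11843/94)**2 = 140256649/8836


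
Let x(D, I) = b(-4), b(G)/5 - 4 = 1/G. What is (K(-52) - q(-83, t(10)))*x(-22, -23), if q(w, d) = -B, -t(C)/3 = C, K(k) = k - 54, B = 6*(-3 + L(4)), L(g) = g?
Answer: -1875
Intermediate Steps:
b(G) = 20 + 5/G (b(G) = 20 + 5*(1/G) = 20 + 5/G)
x(D, I) = 75/4 (x(D, I) = 20 + 5/(-4) = 20 + 5*(-¼) = 20 - 5/4 = 75/4)
B = 6 (B = 6*(-3 + 4) = 6*1 = 6)
K(k) = -54 + k
t(C) = -3*C
q(w, d) = -6 (q(w, d) = -1*6 = -6)
(K(-52) - q(-83, t(10)))*x(-22, -23) = ((-54 - 52) - 1*(-6))*(75/4) = (-106 + 6)*(75/4) = -100*75/4 = -1875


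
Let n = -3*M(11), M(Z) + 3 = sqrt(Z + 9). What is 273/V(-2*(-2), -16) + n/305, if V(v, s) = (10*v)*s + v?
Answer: -25847/64660 - 6*sqrt(5)/305 ≈ -0.44373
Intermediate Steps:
M(Z) = -3 + sqrt(9 + Z) (M(Z) = -3 + sqrt(Z + 9) = -3 + sqrt(9 + Z))
n = 9 - 6*sqrt(5) (n = -3*(-3 + sqrt(9 + 11)) = -3*(-3 + sqrt(20)) = -3*(-3 + 2*sqrt(5)) = 9 - 6*sqrt(5) ≈ -4.4164)
V(v, s) = v + 10*s*v (V(v, s) = 10*s*v + v = v + 10*s*v)
273/V(-2*(-2), -16) + n/305 = 273/(((-2*(-2))*(1 + 10*(-16)))) + (9 - 6*sqrt(5))/305 = 273/((4*(1 - 160))) + (9 - 6*sqrt(5))*(1/305) = 273/((4*(-159))) + (9/305 - 6*sqrt(5)/305) = 273/(-636) + (9/305 - 6*sqrt(5)/305) = 273*(-1/636) + (9/305 - 6*sqrt(5)/305) = -91/212 + (9/305 - 6*sqrt(5)/305) = -25847/64660 - 6*sqrt(5)/305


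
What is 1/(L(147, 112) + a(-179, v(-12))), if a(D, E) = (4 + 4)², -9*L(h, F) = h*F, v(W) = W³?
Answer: -3/5296 ≈ -0.00056646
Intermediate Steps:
L(h, F) = -F*h/9 (L(h, F) = -h*F/9 = -F*h/9)
a(D, E) = 64 (a(D, E) = 8² = 64)
1/(L(147, 112) + a(-179, v(-12))) = 1/(-⅑*112*147 + 64) = 1/(-5488/3 + 64) = 1/(-5296/3) = -3/5296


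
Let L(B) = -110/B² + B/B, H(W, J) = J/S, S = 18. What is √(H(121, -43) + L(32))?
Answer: I*√13790/96 ≈ 1.2232*I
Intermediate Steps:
H(W, J) = J/18
L(B) = 1 - 110/B² (L(B) = -110/B² + 1 = 1 - 110/B²)
√(H(121, -43) + L(32)) = √((1/18)*(-43) + (1 - 110/32²)) = √(-43/18 + (1 - 110*1/1024)) = √(-43/18 + (1 - 55/512)) = √(-43/18 + 457/512) = √(-6895/4608) = I*√13790/96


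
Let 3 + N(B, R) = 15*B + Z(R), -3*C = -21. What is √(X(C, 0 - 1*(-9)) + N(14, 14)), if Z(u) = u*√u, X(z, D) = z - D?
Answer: √(205 + 14*√14) ≈ 16.043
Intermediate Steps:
C = 7 (C = -⅓*(-21) = 7)
Z(u) = u^(3/2)
N(B, R) = -3 + R^(3/2) + 15*B (N(B, R) = -3 + (15*B + R^(3/2)) = -3 + (R^(3/2) + 15*B) = -3 + R^(3/2) + 15*B)
√(X(C, 0 - 1*(-9)) + N(14, 14)) = √((7 - (0 - 1*(-9))) + (-3 + 14^(3/2) + 15*14)) = √((7 - (0 + 9)) + (-3 + 14*√14 + 210)) = √((7 - 1*9) + (207 + 14*√14)) = √((7 - 9) + (207 + 14*√14)) = √(-2 + (207 + 14*√14)) = √(205 + 14*√14)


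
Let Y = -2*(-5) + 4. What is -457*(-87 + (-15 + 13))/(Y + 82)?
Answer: 40673/96 ≈ 423.68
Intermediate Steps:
Y = 14 (Y = 10 + 4 = 14)
-457*(-87 + (-15 + 13))/(Y + 82) = -457*(-87 + (-15 + 13))/(14 + 82) = -457*(-87 - 2)/96 = -(-40673)/96 = -457*(-89/96) = 40673/96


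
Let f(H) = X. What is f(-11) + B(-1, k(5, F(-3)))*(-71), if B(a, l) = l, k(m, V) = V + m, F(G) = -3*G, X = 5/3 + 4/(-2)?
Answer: -2983/3 ≈ -994.33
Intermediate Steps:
X = -⅓ (X = 5*(⅓) + 4*(-½) = 5/3 - 2 = -⅓ ≈ -0.33333)
f(H) = -⅓
f(-11) + B(-1, k(5, F(-3)))*(-71) = -⅓ + (-3*(-3) + 5)*(-71) = -⅓ + (9 + 5)*(-71) = -⅓ + 14*(-71) = -⅓ - 994 = -2983/3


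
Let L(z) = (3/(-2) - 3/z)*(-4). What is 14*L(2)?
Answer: 168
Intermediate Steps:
L(z) = 6 + 12/z (L(z) = (3*(-½) - 3/z)*(-4) = (-3/2 - 3/z)*(-4) = 6 + 12/z)
14*L(2) = 14*(6 + 12/2) = 14*(6 + 12*(½)) = 14*(6 + 6) = 14*12 = 168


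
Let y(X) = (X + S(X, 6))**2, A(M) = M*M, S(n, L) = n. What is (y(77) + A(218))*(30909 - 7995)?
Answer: 1632393360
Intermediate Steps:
A(M) = M**2
y(X) = 4*X**2 (y(X) = (X + X)**2 = (2*X)**2 = 4*X**2)
(y(77) + A(218))*(30909 - 7995) = (4*77**2 + 218**2)*(30909 - 7995) = (4*5929 + 47524)*22914 = (23716 + 47524)*22914 = 71240*22914 = 1632393360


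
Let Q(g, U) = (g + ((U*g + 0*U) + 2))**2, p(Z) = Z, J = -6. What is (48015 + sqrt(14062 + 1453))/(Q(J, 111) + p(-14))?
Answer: 48015/448886 + sqrt(15515)/448886 ≈ 0.10724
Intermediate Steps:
Q(g, U) = (2 + g + U*g)**2 (Q(g, U) = (g + ((U*g + 0) + 2))**2 = (g + (U*g + 2))**2 = (g + (2 + U*g))**2 = (2 + g + U*g)**2)
(48015 + sqrt(14062 + 1453))/(Q(J, 111) + p(-14)) = (48015 + sqrt(14062 + 1453))/((2 - 6 + 111*(-6))**2 - 14) = (48015 + sqrt(15515))/((2 - 6 - 666)**2 - 14) = (48015 + sqrt(15515))/((-670)**2 - 14) = (48015 + sqrt(15515))/(448900 - 14) = (48015 + sqrt(15515))/448886 = (48015 + sqrt(15515))*(1/448886) = 48015/448886 + sqrt(15515)/448886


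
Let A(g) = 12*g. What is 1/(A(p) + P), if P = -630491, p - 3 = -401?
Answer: -1/635267 ≈ -1.5741e-6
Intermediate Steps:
p = -398 (p = 3 - 401 = -398)
1/(A(p) + P) = 1/(12*(-398) - 630491) = 1/(-4776 - 630491) = 1/(-635267) = -1/635267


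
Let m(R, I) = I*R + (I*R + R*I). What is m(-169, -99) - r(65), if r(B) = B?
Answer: 50128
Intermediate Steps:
m(R, I) = 3*I*R (m(R, I) = I*R + (I*R + I*R) = I*R + 2*I*R = 3*I*R)
m(-169, -99) - r(65) = 3*(-99)*(-169) - 1*65 = 50193 - 65 = 50128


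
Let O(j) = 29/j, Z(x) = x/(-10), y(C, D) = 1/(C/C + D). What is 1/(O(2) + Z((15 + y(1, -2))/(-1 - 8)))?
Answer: 90/1319 ≈ 0.068233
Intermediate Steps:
y(C, D) = 1/(1 + D)
Z(x) = -x/10 (Z(x) = x*(-⅒) = -x/10)
1/(O(2) + Z((15 + y(1, -2))/(-1 - 8))) = 1/(29/2 - (15 + 1/(1 - 2))/(10*(-1 - 8))) = 1/(29*(½) - (15 + 1/(-1))/(10*(-9))) = 1/(29/2 - (15 - 1)*(-1)/(10*9)) = 1/(29/2 - 7*(-1)/(5*9)) = 1/(29/2 - ⅒*(-14/9)) = 1/(29/2 + 7/45) = 1/(1319/90) = 90/1319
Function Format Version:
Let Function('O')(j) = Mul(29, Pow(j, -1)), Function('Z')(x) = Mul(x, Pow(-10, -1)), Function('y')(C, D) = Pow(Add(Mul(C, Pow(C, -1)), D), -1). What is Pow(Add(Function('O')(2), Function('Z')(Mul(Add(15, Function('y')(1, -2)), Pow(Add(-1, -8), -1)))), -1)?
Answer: Rational(90, 1319) ≈ 0.068233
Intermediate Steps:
Function('y')(C, D) = Pow(Add(1, D), -1)
Function('Z')(x) = Mul(Rational(-1, 10), x) (Function('Z')(x) = Mul(x, Rational(-1, 10)) = Mul(Rational(-1, 10), x))
Pow(Add(Function('O')(2), Function('Z')(Mul(Add(15, Function('y')(1, -2)), Pow(Add(-1, -8), -1)))), -1) = Pow(Add(Mul(29, Pow(2, -1)), Mul(Rational(-1, 10), Mul(Add(15, Pow(Add(1, -2), -1)), Pow(Add(-1, -8), -1)))), -1) = Pow(Add(Mul(29, Rational(1, 2)), Mul(Rational(-1, 10), Mul(Add(15, Pow(-1, -1)), Pow(-9, -1)))), -1) = Pow(Add(Rational(29, 2), Mul(Rational(-1, 10), Mul(Add(15, -1), Rational(-1, 9)))), -1) = Pow(Add(Rational(29, 2), Mul(Rational(-1, 10), Mul(14, Rational(-1, 9)))), -1) = Pow(Add(Rational(29, 2), Mul(Rational(-1, 10), Rational(-14, 9))), -1) = Pow(Add(Rational(29, 2), Rational(7, 45)), -1) = Pow(Rational(1319, 90), -1) = Rational(90, 1319)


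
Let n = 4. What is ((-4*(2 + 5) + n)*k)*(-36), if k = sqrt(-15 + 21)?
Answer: 864*sqrt(6) ≈ 2116.4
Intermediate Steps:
k = sqrt(6) ≈ 2.4495
((-4*(2 + 5) + n)*k)*(-36) = ((-4*(2 + 5) + 4)*sqrt(6))*(-36) = ((-4*7 + 4)*sqrt(6))*(-36) = ((-28 + 4)*sqrt(6))*(-36) = -24*sqrt(6)*(-36) = 864*sqrt(6)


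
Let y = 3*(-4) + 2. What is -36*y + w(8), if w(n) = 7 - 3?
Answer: 364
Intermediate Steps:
w(n) = 4
y = -10 (y = -12 + 2 = -10)
-36*y + w(8) = -36*(-10) + 4 = 360 + 4 = 364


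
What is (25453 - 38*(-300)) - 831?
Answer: 36022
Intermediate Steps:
(25453 - 38*(-300)) - 831 = (25453 + 11400) - 831 = 36853 - 831 = 36022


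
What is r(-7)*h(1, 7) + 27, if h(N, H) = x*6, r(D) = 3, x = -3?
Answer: -27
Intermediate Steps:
h(N, H) = -18 (h(N, H) = -3*6 = -18)
r(-7)*h(1, 7) + 27 = 3*(-18) + 27 = -54 + 27 = -27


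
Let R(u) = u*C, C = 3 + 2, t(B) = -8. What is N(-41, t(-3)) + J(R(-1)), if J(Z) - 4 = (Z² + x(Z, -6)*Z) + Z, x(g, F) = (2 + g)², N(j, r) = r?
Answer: -29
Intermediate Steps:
C = 5
R(u) = 5*u (R(u) = u*5 = 5*u)
J(Z) = 4 + Z + Z² + Z*(2 + Z)² (J(Z) = 4 + ((Z² + (2 + Z)²*Z) + Z) = 4 + ((Z² + Z*(2 + Z)²) + Z) = 4 + (Z + Z² + Z*(2 + Z)²) = 4 + Z + Z² + Z*(2 + Z)²)
N(-41, t(-3)) + J(R(-1)) = -8 + (4 + 5*(-1) + (5*(-1))² + (5*(-1))*(2 + 5*(-1))²) = -8 + (4 - 5 + (-5)² - 5*(2 - 5)²) = -8 + (4 - 5 + 25 - 5*(-3)²) = -8 + (4 - 5 + 25 - 5*9) = -8 + (4 - 5 + 25 - 45) = -8 - 21 = -29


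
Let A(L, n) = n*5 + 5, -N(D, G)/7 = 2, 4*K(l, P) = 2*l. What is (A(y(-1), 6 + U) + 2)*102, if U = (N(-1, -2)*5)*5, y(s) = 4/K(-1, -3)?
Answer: -174726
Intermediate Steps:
K(l, P) = l/2 (K(l, P) = (2*l)/4 = l/2)
N(D, G) = -14 (N(D, G) = -7*2 = -14)
y(s) = -8 (y(s) = 4/(((½)*(-1))) = 4/(-½) = 4*(-2) = -8)
U = -350 (U = -14*5*5 = -70*5 = -350)
A(L, n) = 5 + 5*n (A(L, n) = 5*n + 5 = 5 + 5*n)
(A(y(-1), 6 + U) + 2)*102 = ((5 + 5*(6 - 350)) + 2)*102 = ((5 + 5*(-344)) + 2)*102 = ((5 - 1720) + 2)*102 = (-1715 + 2)*102 = -1713*102 = -174726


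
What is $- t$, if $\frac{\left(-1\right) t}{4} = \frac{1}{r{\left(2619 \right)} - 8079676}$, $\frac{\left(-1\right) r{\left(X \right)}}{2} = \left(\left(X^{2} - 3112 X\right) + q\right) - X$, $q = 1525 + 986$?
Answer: $- \frac{2}{2748563} \approx -7.2765 \cdot 10^{-7}$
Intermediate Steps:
$q = 2511$
$r{\left(X \right)} = -5022 - 2 X^{2} + 6226 X$ ($r{\left(X \right)} = - 2 \left(\left(\left(X^{2} - 3112 X\right) + 2511\right) - X\right) = - 2 \left(\left(2511 + X^{2} - 3112 X\right) - X\right) = - 2 \left(2511 + X^{2} - 3113 X\right) = -5022 - 2 X^{2} + 6226 X$)
$t = \frac{2}{2748563}$ ($t = - \frac{4}{\left(-5022 - 2 \cdot 2619^{2} + 6226 \cdot 2619\right) - 8079676} = - \frac{4}{\left(-5022 - 13718322 + 16305894\right) - 8079676} = - \frac{4}{2582550 - 8079676} = - \frac{4}{-5497126} = \left(-4\right) \left(- \frac{1}{5497126}\right) = \frac{2}{2748563} \approx 7.2765 \cdot 10^{-7}$)
$- t = \left(-1\right) \frac{2}{2748563} = - \frac{2}{2748563}$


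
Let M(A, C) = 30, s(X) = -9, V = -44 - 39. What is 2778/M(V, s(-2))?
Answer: 463/5 ≈ 92.600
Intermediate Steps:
V = -83
2778/M(V, s(-2)) = 2778/30 = 2778*(1/30) = 463/5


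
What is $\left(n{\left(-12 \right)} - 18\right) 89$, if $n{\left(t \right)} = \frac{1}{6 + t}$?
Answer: $- \frac{9701}{6} \approx -1616.8$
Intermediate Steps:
$\left(n{\left(-12 \right)} - 18\right) 89 = \left(\frac{1}{6 - 12} - 18\right) 89 = \left(\frac{1}{-6} - 18\right) 89 = \left(- \frac{1}{6} - 18\right) 89 = \left(- \frac{109}{6}\right) 89 = - \frac{9701}{6}$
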